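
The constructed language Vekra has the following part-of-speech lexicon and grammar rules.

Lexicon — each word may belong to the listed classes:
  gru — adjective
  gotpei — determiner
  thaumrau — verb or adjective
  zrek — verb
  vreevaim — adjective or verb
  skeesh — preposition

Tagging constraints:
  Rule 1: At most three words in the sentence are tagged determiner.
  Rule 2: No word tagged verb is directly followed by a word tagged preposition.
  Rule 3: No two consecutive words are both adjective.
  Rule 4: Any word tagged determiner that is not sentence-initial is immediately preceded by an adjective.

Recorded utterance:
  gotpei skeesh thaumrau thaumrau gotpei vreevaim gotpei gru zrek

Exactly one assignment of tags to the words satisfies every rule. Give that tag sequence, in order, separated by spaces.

determiner preposition verb adjective determiner adjective determiner adjective verb

Candidates per position — 1:gotpei {determiner}; 2:skeesh {preposition}; 3:thaumrau {verb,adjective}; 4:thaumrau {verb,adjective}; 5:gotpei {determiner}; 6:vreevaim {adjective,verb}; 7:gotpei {determiner}; 8:gru {adjective}; 9:zrek {verb}.
Position 4: verb is ruled out by rule 4; that leaves adjective.
Position 6: verb is ruled out by rule 4; that leaves adjective.
Position 3: adjective is ruled out by rule 3; that leaves verb.
That leaves exactly one tagging: determiner preposition verb adjective determiner adjective determiner adjective verb.
Check: rule 1 holds; rule 2 holds; rule 3 holds; rule 4 holds.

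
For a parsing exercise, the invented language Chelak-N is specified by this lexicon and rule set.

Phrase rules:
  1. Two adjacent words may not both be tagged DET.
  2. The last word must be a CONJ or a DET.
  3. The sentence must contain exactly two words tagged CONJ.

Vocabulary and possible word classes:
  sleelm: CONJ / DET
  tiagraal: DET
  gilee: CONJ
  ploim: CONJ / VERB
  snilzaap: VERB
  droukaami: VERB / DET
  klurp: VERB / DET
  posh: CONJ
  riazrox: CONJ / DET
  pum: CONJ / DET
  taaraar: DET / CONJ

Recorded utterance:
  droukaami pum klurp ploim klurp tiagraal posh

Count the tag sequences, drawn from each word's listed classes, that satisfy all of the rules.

5

Candidates per position — 1:droukaami {VERB,DET}; 2:pum {CONJ,DET}; 3:klurp {VERB,DET}; 4:ploim {CONJ,VERB}; 5:klurp {VERB,DET}; 6:tiagraal {DET}; 7:posh {CONJ}.
There are 32 candidate sequences in total.
The sequences that satisfy every rule: VERB CONJ VERB VERB VERB DET CONJ; VERB CONJ DET VERB VERB DET CONJ; VERB DET VERB CONJ VERB DET CONJ; DET CONJ VERB VERB VERB DET CONJ; DET CONJ DET VERB VERB DET CONJ.
Count = 5.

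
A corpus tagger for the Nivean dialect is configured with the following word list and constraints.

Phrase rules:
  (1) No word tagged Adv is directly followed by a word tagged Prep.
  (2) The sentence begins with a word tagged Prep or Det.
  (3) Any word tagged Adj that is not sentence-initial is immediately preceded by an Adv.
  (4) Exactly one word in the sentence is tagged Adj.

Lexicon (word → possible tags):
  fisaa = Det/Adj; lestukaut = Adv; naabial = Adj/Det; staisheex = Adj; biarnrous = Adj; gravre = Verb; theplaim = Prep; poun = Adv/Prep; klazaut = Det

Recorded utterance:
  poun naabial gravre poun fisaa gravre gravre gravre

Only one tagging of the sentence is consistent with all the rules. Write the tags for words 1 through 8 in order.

Candidates per position — 1:poun {Adv,Prep}; 2:naabial {Adj,Det}; 3:gravre {Verb}; 4:poun {Adv,Prep}; 5:fisaa {Det,Adj}; 6:gravre {Verb}; 7:gravre {Verb}; 8:gravre {Verb}.
Position 1: Adv is ruled out by rule 2; that leaves Prep.
Position 2: Adj is ruled out by rule 3; that leaves Det.
Position 5: Det is ruled out by rule 4; that leaves Adj.
Position 4: Prep is ruled out by rule 3; that leaves Adv.
So the tagging must be: Prep Det Verb Adv Adj Verb Verb Verb.
Rule-by-rule: rule 1 satisfied; rule 2 satisfied; rule 3 satisfied; rule 4 satisfied.

Prep Det Verb Adv Adj Verb Verb Verb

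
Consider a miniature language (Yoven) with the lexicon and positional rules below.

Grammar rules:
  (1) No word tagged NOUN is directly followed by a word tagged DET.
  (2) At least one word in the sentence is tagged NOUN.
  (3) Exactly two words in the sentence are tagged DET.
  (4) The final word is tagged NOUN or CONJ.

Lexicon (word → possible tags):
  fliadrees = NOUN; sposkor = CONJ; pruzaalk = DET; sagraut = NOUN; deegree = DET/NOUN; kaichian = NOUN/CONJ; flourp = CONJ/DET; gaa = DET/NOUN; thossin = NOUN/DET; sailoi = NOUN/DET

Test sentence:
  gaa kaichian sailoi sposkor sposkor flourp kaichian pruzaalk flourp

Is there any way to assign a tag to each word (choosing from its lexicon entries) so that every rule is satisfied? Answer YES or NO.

YES

Candidates per position — 1:gaa {DET,NOUN}; 2:kaichian {NOUN,CONJ}; 3:sailoi {NOUN,DET}; 4:sposkor {CONJ}; 5:sposkor {CONJ}; 6:flourp {CONJ,DET}; 7:kaichian {NOUN,CONJ}; 8:pruzaalk {DET}; 9:flourp {CONJ,DET}.
One satisfying assignment: NOUN CONJ NOUN CONJ CONJ DET CONJ DET CONJ.
Check: rule 1 satisfied; rule 2 satisfied; rule 3 satisfied; rule 4 satisfied.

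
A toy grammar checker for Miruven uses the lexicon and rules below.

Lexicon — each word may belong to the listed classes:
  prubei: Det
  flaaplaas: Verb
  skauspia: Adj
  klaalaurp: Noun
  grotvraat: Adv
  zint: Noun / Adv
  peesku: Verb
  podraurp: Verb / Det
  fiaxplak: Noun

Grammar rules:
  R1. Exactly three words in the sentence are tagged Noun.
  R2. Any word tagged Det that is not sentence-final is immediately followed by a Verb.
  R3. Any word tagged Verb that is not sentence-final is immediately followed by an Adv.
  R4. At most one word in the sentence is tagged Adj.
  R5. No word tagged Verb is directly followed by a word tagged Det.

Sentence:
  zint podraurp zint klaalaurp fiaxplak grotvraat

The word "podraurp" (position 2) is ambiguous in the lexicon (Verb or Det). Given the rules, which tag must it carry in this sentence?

Verb

Candidates per position — 1:zint {Noun,Adv}; 2:podraurp {Verb,Det}; 3:zint {Noun,Adv}; 4:klaalaurp {Noun}; 5:fiaxplak {Noun}; 6:grotvraat {Adv}.
Position 2: tagging it Det would leave rule 2 unsatisfiable, so it must be Verb.
Position 3: tagging it Noun would leave rule 3 unsatisfiable, so it must be Adv.
Position 1: tagging it Adv would leave rule 1 unsatisfiable, so it must be Noun.
The only consistent sequence is: Noun Verb Adv Noun Noun Adv.
Rule-by-rule: rule 1 satisfied; rule 2 satisfied; rule 3 satisfied; rule 4 satisfied; rule 5 satisfied.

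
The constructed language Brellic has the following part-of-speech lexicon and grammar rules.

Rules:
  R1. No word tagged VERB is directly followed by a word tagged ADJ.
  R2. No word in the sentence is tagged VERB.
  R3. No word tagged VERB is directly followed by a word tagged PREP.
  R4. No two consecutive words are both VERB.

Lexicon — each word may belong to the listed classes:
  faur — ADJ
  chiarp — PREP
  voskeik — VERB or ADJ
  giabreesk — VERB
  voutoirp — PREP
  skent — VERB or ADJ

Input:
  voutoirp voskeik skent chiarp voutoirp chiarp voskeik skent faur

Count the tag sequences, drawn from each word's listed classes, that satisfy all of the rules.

1

Candidates per position — 1:voutoirp {PREP}; 2:voskeik {VERB,ADJ}; 3:skent {VERB,ADJ}; 4:chiarp {PREP}; 5:voutoirp {PREP}; 6:chiarp {PREP}; 7:voskeik {VERB,ADJ}; 8:skent {VERB,ADJ}; 9:faur {ADJ}.
There are 16 candidate sequences in total.
The sequences that satisfy every rule: PREP ADJ ADJ PREP PREP PREP ADJ ADJ ADJ.
Count = 1.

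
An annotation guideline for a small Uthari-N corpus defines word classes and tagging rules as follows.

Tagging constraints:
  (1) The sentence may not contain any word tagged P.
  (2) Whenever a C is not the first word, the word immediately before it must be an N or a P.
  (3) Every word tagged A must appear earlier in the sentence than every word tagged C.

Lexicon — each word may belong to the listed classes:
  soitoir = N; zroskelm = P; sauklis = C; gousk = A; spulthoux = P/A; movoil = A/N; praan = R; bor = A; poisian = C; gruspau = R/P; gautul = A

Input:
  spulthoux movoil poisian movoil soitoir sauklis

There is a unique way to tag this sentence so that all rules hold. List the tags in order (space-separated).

A N C N N C

Candidates per position — 1:spulthoux {P,A}; 2:movoil {A,N}; 3:poisian {C}; 4:movoil {A,N}; 5:soitoir {N}; 6:sauklis {C}.
At position 1, choosing P makes rule 1 impossible to satisfy; hence A.
At position 2, choosing A makes rule 2 impossible to satisfy; hence N.
At position 4, choosing A makes rule 3 impossible to satisfy; hence N.
So the tagging must be: A N C N N C.
Checking: rule 1 ok; rule 2 ok; rule 3 ok.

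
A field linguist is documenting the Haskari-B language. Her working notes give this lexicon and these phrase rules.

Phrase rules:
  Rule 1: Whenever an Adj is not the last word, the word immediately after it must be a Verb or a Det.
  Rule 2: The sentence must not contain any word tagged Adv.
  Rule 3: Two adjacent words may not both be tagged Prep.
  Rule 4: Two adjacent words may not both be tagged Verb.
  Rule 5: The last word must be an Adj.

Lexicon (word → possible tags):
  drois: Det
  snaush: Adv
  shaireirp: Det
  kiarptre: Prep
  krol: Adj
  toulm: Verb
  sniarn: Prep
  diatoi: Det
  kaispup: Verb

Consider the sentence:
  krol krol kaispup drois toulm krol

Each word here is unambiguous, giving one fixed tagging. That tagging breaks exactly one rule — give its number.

1

Fixed tagging: Adj Adj Verb Det Verb Adj.
Rule check: R1 fail, R2 pass, R3 pass, R4 pass, R5 pass.
Only rule 1 fails.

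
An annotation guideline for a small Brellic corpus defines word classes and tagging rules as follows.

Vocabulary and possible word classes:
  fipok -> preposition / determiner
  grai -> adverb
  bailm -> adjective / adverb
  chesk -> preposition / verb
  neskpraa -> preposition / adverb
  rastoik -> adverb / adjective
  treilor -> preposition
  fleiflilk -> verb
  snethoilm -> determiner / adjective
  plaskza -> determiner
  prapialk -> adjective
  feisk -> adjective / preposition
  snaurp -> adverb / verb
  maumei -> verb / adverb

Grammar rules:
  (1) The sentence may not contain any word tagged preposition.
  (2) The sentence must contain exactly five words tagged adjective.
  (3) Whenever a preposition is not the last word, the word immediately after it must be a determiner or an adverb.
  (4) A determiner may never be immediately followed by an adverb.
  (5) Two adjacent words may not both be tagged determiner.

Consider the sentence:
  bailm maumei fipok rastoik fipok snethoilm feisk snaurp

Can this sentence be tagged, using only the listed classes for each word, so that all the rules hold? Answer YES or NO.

Candidates per position — 1:bailm {adjective,adverb}; 2:maumei {verb,adverb}; 3:fipok {preposition,determiner}; 4:rastoik {adverb,adjective}; 5:fipok {preposition,determiner}; 6:snethoilm {determiner,adjective}; 7:feisk {adjective,preposition}; 8:snaurp {adverb,verb}.
Rule 2 cannot be satisfied by any choice of tags from the lexicon.
So there is no consistent tagging.

NO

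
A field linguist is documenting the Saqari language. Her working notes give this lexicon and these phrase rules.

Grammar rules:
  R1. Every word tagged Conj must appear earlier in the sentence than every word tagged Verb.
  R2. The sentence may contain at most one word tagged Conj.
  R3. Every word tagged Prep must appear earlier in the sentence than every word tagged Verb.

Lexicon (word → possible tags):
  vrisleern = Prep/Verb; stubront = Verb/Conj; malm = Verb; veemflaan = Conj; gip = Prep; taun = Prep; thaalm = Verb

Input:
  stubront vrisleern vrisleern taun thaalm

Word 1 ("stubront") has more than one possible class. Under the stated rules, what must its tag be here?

Conj

Candidates per position — 1:stubront {Verb,Conj}; 2:vrisleern {Prep,Verb}; 3:vrisleern {Prep,Verb}; 4:taun {Prep}; 5:thaalm {Verb}.
Word 1 cannot be Verb — rule 3 would then fail for every completion. It is Conj.
Word 2 cannot be Verb — rule 3 would then fail for every completion. It is Prep.
Word 3 cannot be Verb — rule 3 would then fail for every completion. It is Prep.
So the tagging must be: Conj Prep Prep Prep Verb.
Rule-by-rule: rule 1 ok; rule 2 ok; rule 3 ok.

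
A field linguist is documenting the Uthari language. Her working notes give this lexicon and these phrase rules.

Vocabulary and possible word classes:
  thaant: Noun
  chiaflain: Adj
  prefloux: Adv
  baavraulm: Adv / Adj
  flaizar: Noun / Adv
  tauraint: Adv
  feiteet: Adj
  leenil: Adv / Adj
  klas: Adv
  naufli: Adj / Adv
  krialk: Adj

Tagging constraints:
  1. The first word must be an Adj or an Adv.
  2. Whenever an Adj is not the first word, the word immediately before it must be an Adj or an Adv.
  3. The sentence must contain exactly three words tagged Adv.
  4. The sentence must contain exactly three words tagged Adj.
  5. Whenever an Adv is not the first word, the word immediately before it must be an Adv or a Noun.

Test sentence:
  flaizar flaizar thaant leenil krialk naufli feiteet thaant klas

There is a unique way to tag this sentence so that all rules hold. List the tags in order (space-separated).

Candidates per position — 1:flaizar {Noun,Adv}; 2:flaizar {Noun,Adv}; 3:thaant {Noun}; 4:leenil {Adv,Adj}; 5:krialk {Adj}; 6:naufli {Adj,Adv}; 7:feiteet {Adj}; 8:thaant {Noun}; 9:klas {Adv}.
At position 1, choosing Noun makes rule 1 impossible to satisfy; hence Adv.
At position 4, choosing Adj makes rule 2 impossible to satisfy; hence Adv.
At position 6, choosing Adv makes rule 3 impossible to satisfy; hence Adj.
At position 2, choosing Adv makes rule 3 impossible to satisfy; hence Noun.
The only consistent sequence is: Adv Noun Noun Adv Adj Adj Adj Noun Adv.
Checking: rule 1 satisfied; rule 2 satisfied; rule 3 satisfied; rule 4 satisfied; rule 5 satisfied.

Adv Noun Noun Adv Adj Adj Adj Noun Adv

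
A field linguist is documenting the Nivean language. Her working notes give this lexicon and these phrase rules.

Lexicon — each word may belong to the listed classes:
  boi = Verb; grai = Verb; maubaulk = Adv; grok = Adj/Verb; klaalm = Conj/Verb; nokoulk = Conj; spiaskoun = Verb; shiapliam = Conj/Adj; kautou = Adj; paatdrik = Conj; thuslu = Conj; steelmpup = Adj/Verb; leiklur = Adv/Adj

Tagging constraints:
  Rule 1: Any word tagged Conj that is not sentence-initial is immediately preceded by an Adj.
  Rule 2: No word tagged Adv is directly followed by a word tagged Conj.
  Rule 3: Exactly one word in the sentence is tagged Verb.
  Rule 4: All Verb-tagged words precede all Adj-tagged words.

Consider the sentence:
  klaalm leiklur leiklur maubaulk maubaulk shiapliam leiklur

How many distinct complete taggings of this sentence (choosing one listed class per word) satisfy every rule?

Candidates per position — 1:klaalm {Conj,Verb}; 2:leiklur {Adv,Adj}; 3:leiklur {Adv,Adj}; 4:maubaulk {Adv}; 5:maubaulk {Adv}; 6:shiapliam {Conj,Adj}; 7:leiklur {Adv,Adj}.
There are 32 candidate sequences in total.
Checking each against the rules leaves 8 sequences.
Count = 8.

8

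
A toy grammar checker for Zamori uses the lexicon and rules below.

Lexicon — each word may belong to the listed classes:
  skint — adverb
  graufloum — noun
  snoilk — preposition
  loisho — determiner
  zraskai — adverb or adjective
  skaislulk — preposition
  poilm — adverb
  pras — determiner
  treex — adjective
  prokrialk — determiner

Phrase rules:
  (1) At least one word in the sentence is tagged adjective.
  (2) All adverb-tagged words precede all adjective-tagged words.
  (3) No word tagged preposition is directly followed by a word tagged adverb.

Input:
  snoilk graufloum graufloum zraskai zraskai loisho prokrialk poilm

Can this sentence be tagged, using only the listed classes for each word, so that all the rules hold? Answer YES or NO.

Candidates per position — 1:snoilk {preposition}; 2:graufloum {noun}; 3:graufloum {noun}; 4:zraskai {adverb,adjective}; 5:zraskai {adverb,adjective}; 6:loisho {determiner}; 7:prokrialk {determiner}; 8:poilm {adverb}.
Every candidate sequence violates at least one rule; no consistent tagging exists.

NO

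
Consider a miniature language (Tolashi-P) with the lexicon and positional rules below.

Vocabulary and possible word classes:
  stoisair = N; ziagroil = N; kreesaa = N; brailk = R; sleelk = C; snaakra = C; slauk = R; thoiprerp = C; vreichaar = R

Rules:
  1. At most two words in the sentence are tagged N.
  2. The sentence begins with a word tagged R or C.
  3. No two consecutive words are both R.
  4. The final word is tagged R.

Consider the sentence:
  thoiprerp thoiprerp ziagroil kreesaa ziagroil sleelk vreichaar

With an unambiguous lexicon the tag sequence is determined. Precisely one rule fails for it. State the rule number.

Fixed tagging: C C N N N C R.
Checking each rule: R1 fails, R2 ok, R3 ok, R4 ok.
Only rule 1 fails.

1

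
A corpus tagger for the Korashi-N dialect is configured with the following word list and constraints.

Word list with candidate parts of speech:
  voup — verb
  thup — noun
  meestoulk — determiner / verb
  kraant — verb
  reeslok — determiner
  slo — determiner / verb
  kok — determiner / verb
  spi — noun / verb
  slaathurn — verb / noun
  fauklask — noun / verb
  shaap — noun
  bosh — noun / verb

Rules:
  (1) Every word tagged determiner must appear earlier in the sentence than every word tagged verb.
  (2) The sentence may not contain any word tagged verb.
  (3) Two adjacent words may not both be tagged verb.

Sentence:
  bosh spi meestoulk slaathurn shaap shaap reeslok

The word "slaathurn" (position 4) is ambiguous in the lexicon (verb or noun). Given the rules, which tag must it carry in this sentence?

noun

Candidates per position — 1:bosh {noun,verb}; 2:spi {noun,verb}; 3:meestoulk {determiner,verb}; 4:slaathurn {verb,noun}; 5:shaap {noun}; 6:shaap {noun}; 7:reeslok {determiner}.
Word 1 cannot be verb — rule 1 would then fail for every completion. It is noun.
Word 2 cannot be verb — rule 1 would then fail for every completion. It is noun.
Word 3 cannot be verb — rule 1 would then fail for every completion. It is determiner.
Word 4 cannot be verb — rule 1 would then fail for every completion. It is noun.
So the tagging must be: noun noun determiner noun noun noun determiner.
Rule-by-rule: rule 1 ✓; rule 2 ✓; rule 3 ✓.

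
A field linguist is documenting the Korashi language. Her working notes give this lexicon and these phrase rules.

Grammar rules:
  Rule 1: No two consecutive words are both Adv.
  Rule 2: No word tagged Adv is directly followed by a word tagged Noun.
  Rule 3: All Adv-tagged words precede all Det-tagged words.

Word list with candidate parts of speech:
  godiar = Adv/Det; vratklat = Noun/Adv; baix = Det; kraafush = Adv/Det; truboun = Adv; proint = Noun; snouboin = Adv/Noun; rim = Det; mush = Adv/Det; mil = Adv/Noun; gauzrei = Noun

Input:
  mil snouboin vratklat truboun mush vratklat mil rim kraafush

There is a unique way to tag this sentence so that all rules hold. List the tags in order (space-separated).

Noun Noun Noun Adv Det Noun Noun Det Det

Candidates per position — 1:mil {Adv,Noun}; 2:snouboin {Adv,Noun}; 3:vratklat {Noun,Adv}; 4:truboun {Adv}; 5:mush {Adv,Det}; 6:vratklat {Noun,Adv}; 7:mil {Adv,Noun}; 8:rim {Det}; 9:kraafush {Adv,Det}.
If word 3 were Adv, no tagging could satisfy rule 1; so word 3 is Noun.
If word 5 were Adv, no tagging could satisfy rule 1; so word 5 is Det.
If word 6 were Adv, no tagging could satisfy rule 3; so word 6 is Noun.
If word 7 were Adv, no tagging could satisfy rule 3; so word 7 is Noun.
If word 9 were Adv, no tagging could satisfy rule 3; so word 9 is Det.
If word 1 were Adv, no tagging could satisfy rule 2; so word 1 is Noun.
If word 2 were Adv, no tagging could satisfy rule 2; so word 2 is Noun.
That leaves exactly one tagging: Noun Noun Noun Adv Det Noun Noun Det Det.
Check: rule 1 ✓; rule 2 ✓; rule 3 ✓.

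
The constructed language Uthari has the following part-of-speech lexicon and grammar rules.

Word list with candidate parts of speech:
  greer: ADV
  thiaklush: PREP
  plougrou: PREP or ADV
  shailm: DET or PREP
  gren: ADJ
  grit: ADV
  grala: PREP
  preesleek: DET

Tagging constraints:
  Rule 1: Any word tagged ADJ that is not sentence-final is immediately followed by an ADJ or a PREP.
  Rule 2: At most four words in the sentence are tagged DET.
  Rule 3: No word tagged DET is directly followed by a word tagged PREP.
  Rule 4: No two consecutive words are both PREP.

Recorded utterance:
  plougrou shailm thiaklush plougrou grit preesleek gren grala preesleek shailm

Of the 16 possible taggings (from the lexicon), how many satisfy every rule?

0

Candidates per position — 1:plougrou {PREP,ADV}; 2:shailm {DET,PREP}; 3:thiaklush {PREP}; 4:plougrou {PREP,ADV}; 5:grit {ADV}; 6:preesleek {DET}; 7:gren {ADJ}; 8:grala {PREP}; 9:preesleek {DET}; 10:shailm {DET,PREP}.
There are 16 candidate sequences in total.
Every candidate sequence violates at least one rule; no consistent tagging exists.
Count = 0.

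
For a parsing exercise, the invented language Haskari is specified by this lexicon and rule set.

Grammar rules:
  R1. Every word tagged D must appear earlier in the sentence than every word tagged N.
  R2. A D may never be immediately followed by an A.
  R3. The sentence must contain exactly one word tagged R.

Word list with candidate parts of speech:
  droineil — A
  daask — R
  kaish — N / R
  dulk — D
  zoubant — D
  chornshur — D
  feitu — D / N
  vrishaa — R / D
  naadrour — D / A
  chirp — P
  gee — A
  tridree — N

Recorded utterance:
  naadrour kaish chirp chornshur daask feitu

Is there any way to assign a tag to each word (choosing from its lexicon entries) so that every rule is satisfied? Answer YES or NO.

Candidates per position — 1:naadrour {D,A}; 2:kaish {N,R}; 3:chirp {P}; 4:chornshur {D}; 5:daask {R}; 6:feitu {D,N}.
Every candidate sequence violates at least one rule; no consistent tagging exists.

NO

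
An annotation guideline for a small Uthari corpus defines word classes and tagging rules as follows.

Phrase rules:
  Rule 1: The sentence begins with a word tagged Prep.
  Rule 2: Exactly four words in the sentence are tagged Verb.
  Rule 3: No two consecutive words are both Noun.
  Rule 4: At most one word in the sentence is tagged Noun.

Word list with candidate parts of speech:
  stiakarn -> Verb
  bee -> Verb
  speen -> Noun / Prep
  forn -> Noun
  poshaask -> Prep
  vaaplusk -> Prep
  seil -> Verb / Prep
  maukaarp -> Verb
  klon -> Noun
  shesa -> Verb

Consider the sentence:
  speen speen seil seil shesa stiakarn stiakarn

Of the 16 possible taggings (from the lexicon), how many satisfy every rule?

Candidates per position — 1:speen {Noun,Prep}; 2:speen {Noun,Prep}; 3:seil {Verb,Prep}; 4:seil {Verb,Prep}; 5:shesa {Verb}; 6:stiakarn {Verb}; 7:stiakarn {Verb}.
There are 16 candidate sequences in total.
The sequences that satisfy every rule: Prep Noun Verb Prep Verb Verb Verb; Prep Noun Prep Verb Verb Verb Verb; Prep Prep Verb Prep Verb Verb Verb; Prep Prep Prep Verb Verb Verb Verb.
Count = 4.

4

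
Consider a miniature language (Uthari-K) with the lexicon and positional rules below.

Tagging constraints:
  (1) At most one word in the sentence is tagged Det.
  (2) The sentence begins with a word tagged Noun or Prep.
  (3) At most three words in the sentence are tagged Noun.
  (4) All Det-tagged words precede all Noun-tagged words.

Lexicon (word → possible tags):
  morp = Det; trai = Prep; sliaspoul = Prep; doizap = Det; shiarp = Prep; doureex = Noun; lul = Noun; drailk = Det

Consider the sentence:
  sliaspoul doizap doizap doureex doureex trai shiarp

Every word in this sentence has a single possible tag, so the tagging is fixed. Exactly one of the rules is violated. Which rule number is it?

1

Fixed tagging: Prep Det Det Noun Noun Prep Prep.
Rule check: R1 fails, R2 ok, R3 ok, R4 ok.
Only rule 1 fails.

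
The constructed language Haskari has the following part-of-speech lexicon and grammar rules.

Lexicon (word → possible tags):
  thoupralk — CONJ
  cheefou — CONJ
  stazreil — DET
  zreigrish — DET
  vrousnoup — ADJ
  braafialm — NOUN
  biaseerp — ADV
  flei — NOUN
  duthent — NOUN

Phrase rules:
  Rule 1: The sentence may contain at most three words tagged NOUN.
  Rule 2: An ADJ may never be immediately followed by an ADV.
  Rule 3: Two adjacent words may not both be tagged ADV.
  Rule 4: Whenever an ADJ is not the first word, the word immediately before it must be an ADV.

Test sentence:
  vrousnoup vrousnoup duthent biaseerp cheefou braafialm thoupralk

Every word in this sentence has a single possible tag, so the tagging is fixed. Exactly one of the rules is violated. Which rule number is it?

Fixed tagging: ADJ ADJ NOUN ADV CONJ NOUN CONJ.
Rule check: R1 pass, R2 pass, R3 pass, R4 fail.
Only rule 4 fails.

4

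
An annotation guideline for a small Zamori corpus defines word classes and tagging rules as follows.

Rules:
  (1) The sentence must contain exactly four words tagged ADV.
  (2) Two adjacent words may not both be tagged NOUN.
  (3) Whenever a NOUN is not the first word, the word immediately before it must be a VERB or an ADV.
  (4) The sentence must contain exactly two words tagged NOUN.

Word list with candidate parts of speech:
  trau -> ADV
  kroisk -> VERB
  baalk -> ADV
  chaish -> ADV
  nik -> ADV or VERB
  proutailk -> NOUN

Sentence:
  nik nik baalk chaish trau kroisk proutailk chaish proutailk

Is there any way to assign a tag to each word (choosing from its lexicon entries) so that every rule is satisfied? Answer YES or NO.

Candidates per position — 1:nik {ADV,VERB}; 2:nik {ADV,VERB}; 3:baalk {ADV}; 4:chaish {ADV}; 5:trau {ADV}; 6:kroisk {VERB}; 7:proutailk {NOUN}; 8:chaish {ADV}; 9:proutailk {NOUN}.
One satisfying assignment: VERB VERB ADV ADV ADV VERB NOUN ADV NOUN.
Rule-by-rule: rule 1 ok; rule 2 ok; rule 3 ok; rule 4 ok.

YES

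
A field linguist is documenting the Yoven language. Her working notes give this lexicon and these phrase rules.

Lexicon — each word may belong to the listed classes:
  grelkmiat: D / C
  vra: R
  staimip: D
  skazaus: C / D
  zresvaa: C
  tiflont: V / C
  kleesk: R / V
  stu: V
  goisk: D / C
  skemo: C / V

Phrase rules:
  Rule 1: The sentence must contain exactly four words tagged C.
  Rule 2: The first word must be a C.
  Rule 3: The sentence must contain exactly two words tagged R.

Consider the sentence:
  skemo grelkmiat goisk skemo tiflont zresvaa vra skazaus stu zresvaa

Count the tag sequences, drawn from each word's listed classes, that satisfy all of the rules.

Candidates per position — 1:skemo {C,V}; 2:grelkmiat {D,C}; 3:goisk {D,C}; 4:skemo {C,V}; 5:tiflont {V,C}; 6:zresvaa {C}; 7:vra {R}; 8:skazaus {C,D}; 9:stu {V}; 10:zresvaa {C}.
There are 64 candidate sequences in total.
Rule 3 cannot be satisfied by any choice of tags from the lexicon.
So there is no consistent tagging.
Count = 0.

0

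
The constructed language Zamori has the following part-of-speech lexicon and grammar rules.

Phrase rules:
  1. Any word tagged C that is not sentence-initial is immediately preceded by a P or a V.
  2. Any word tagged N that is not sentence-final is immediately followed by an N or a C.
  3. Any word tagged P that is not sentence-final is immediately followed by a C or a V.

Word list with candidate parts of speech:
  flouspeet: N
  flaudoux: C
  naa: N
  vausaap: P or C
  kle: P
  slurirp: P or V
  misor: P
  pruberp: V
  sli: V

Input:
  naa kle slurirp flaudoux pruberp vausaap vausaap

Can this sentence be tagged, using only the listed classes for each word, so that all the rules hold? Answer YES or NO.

NO

Candidates per position — 1:naa {N}; 2:kle {P}; 3:slurirp {P,V}; 4:flaudoux {C}; 5:pruberp {V}; 6:vausaap {P,C}; 7:vausaap {P,C}.
Rule 2 cannot be satisfied by any choice of tags from the lexicon.
So there is no consistent tagging.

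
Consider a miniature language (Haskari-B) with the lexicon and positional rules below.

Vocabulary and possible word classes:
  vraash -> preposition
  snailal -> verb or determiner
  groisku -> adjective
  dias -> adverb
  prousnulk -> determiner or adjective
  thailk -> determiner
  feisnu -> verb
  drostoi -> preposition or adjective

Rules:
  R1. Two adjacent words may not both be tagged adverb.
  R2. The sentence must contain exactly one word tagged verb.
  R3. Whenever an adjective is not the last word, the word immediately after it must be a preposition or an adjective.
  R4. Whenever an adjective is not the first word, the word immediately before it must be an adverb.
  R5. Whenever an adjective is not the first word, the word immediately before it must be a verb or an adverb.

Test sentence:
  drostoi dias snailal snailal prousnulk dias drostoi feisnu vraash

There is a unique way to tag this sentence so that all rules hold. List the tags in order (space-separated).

preposition adverb determiner determiner determiner adverb preposition verb preposition

Candidates per position — 1:drostoi {preposition,adjective}; 2:dias {adverb}; 3:snailal {verb,determiner}; 4:snailal {verb,determiner}; 5:prousnulk {determiner,adjective}; 6:dias {adverb}; 7:drostoi {preposition,adjective}; 8:feisnu {verb}; 9:vraash {preposition}.
If word 1 were adjective, no tagging could satisfy rule 3; so word 1 is preposition.
If word 3 were verb, no tagging could satisfy rule 2; so word 3 is determiner.
If word 4 were verb, no tagging could satisfy rule 2; so word 4 is determiner.
If word 5 were adjective, no tagging could satisfy rule 3; so word 5 is determiner.
If word 7 were adjective, no tagging could satisfy rule 3; so word 7 is preposition.
So the tagging must be: preposition adverb determiner determiner determiner adverb preposition verb preposition.
Verifying each rule — rule 1 holds; rule 2 holds; rule 3 holds; rule 4 holds; rule 5 holds.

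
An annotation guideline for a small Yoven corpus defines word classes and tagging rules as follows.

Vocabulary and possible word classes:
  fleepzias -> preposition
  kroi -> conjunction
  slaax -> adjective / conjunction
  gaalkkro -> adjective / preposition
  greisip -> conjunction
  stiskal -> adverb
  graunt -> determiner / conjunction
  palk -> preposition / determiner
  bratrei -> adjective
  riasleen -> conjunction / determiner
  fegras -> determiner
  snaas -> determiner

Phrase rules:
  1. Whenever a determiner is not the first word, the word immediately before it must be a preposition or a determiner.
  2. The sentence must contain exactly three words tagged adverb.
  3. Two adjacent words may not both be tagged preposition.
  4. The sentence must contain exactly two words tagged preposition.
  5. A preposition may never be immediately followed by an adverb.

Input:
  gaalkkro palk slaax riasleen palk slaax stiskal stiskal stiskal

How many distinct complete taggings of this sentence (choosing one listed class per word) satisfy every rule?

8

Candidates per position — 1:gaalkkro {adjective,preposition}; 2:palk {preposition,determiner}; 3:slaax {adjective,conjunction}; 4:riasleen {conjunction,determiner}; 5:palk {preposition,determiner}; 6:slaax {adjective,conjunction}; 7:stiskal {adverb}; 8:stiskal {adverb}; 9:stiskal {adverb}.
There are 64 candidate sequences in total.
Checking each against the rules leaves 8 sequences.
Count = 8.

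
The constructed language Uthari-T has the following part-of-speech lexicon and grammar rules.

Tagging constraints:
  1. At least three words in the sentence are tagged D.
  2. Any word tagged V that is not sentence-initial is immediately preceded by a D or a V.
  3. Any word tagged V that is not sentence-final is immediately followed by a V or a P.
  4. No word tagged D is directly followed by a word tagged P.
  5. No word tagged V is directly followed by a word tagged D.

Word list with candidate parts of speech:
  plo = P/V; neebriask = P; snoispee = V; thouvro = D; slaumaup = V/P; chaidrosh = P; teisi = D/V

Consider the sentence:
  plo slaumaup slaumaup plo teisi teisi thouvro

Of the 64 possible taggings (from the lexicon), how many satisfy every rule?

4

Candidates per position — 1:plo {P,V}; 2:slaumaup {V,P}; 3:slaumaup {V,P}; 4:plo {P,V}; 5:teisi {D,V}; 6:teisi {D,V}; 7:thouvro {D}.
There are 64 candidate sequences in total.
The sequences that satisfy every rule: P P P P D D D; V V V P D D D; V V P P D D D; V P P P D D D.
Count = 4.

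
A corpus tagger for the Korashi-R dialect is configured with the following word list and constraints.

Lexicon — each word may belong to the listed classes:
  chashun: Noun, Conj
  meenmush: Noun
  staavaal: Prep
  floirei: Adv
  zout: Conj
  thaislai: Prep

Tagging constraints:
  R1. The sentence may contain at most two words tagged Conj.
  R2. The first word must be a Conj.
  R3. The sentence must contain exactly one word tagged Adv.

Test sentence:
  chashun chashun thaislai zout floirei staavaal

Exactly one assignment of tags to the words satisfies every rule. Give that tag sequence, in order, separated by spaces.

Candidates per position — 1:chashun {Noun,Conj}; 2:chashun {Noun,Conj}; 3:thaislai {Prep}; 4:zout {Conj}; 5:floirei {Adv}; 6:staavaal {Prep}.
If word 1 were Noun, no tagging could satisfy rule 2; so word 1 is Conj.
If word 2 were Conj, no tagging could satisfy rule 1; so word 2 is Noun.
The unique satisfying tagging is: Conj Noun Prep Conj Adv Prep.
Checking: rule 1 holds; rule 2 holds; rule 3 holds.

Conj Noun Prep Conj Adv Prep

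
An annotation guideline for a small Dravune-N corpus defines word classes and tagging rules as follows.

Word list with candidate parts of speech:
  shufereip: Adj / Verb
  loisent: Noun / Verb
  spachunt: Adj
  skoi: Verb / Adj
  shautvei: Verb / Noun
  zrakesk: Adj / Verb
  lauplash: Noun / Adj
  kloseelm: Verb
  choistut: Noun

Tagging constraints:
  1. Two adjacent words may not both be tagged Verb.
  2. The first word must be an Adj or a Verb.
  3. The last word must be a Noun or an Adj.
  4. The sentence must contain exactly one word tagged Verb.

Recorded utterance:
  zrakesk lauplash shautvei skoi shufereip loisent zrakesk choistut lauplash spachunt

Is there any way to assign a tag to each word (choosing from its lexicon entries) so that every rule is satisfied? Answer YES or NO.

Candidates per position — 1:zrakesk {Adj,Verb}; 2:lauplash {Noun,Adj}; 3:shautvei {Verb,Noun}; 4:skoi {Verb,Adj}; 5:shufereip {Adj,Verb}; 6:loisent {Noun,Verb}; 7:zrakesk {Adj,Verb}; 8:choistut {Noun}; 9:lauplash {Noun,Adj}; 10:spachunt {Adj}.
One satisfying assignment: Adj Noun Noun Adj Adj Verb Adj Noun Adj Adj.
Verifying each rule — rule 1 holds; rule 2 holds; rule 3 holds; rule 4 holds.

YES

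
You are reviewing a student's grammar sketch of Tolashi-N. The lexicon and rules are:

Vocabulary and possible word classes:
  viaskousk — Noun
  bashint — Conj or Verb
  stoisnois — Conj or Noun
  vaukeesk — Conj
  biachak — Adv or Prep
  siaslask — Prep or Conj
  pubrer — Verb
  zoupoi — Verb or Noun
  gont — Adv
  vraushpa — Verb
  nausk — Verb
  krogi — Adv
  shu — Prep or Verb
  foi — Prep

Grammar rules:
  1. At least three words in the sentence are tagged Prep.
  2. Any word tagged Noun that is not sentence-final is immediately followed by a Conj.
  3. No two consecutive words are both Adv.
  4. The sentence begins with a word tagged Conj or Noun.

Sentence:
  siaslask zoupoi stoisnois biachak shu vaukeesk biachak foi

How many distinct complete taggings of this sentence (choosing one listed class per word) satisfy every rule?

8

Candidates per position — 1:siaslask {Prep,Conj}; 2:zoupoi {Verb,Noun}; 3:stoisnois {Conj,Noun}; 4:biachak {Adv,Prep}; 5:shu {Prep,Verb}; 6:vaukeesk {Conj}; 7:biachak {Adv,Prep}; 8:foi {Prep}.
There are 64 candidate sequences in total.
Checking each against the rules leaves 8 sequences.
Count = 8.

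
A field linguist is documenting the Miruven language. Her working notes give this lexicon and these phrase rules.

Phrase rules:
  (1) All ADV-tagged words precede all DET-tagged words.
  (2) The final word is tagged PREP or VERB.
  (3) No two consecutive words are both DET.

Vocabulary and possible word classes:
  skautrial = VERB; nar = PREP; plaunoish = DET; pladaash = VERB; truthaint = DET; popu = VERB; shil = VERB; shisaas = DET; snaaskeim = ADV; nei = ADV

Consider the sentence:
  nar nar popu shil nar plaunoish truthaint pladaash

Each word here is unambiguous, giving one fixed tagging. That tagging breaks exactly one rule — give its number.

3

Fixed tagging: PREP PREP VERB VERB PREP DET DET VERB.
Rule check: R1 ✓, R2 ✓, R3 ✗.
Only rule 3 fails.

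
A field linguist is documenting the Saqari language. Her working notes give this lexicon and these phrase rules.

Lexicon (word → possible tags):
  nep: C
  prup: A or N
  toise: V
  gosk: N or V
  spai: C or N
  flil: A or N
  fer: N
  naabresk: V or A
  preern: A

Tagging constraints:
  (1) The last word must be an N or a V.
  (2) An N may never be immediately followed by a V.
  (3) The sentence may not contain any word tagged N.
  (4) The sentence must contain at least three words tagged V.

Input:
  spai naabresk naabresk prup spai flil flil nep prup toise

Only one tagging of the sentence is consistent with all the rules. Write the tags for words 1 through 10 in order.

C V V A C A A C A V

Candidates per position — 1:spai {C,N}; 2:naabresk {V,A}; 3:naabresk {V,A}; 4:prup {A,N}; 5:spai {C,N}; 6:flil {A,N}; 7:flil {A,N}; 8:nep {C}; 9:prup {A,N}; 10:toise {V}.
Position 1: N is ruled out by rule 3; that leaves C.
Position 2: A is ruled out by rule 4; that leaves V.
Position 3: A is ruled out by rule 4; that leaves V.
Position 4: N is ruled out by rule 3; that leaves A.
Position 5: N is ruled out by rule 3; that leaves C.
Position 6: N is ruled out by rule 3; that leaves A.
Position 7: N is ruled out by rule 3; that leaves A.
Position 9: N is ruled out by rule 2; that leaves A.
The only consistent sequence is: C V V A C A A C A V.
Check: rule 1 ok; rule 2 ok; rule 3 ok; rule 4 ok.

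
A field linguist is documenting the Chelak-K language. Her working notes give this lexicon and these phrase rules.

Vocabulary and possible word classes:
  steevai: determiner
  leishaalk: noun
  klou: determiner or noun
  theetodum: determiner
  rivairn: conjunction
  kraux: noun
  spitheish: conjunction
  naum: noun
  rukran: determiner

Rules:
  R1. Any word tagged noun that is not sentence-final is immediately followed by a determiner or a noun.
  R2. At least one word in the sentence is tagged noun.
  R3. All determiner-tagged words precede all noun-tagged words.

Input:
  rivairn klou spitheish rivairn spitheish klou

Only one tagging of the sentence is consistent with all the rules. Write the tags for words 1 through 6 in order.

conjunction determiner conjunction conjunction conjunction noun

Candidates per position — 1:rivairn {conjunction}; 2:klou {determiner,noun}; 3:spitheish {conjunction}; 4:rivairn {conjunction}; 5:spitheish {conjunction}; 6:klou {determiner,noun}.
If word 2 were noun, no tagging could satisfy rule 1; so word 2 is determiner.
If word 6 were determiner, no tagging could satisfy rule 2; so word 6 is noun.
The unique satisfying tagging is: conjunction determiner conjunction conjunction conjunction noun.
Rule-by-rule: rule 1 ✓; rule 2 ✓; rule 3 ✓.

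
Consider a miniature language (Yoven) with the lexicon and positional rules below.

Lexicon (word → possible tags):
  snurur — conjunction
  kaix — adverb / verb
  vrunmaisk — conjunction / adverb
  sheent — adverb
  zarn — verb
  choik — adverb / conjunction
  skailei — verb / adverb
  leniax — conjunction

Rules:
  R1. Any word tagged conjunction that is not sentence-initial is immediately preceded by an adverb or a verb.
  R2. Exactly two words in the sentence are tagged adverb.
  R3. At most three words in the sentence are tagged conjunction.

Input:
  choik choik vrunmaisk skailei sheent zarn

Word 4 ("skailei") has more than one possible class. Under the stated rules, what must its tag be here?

Candidates per position — 1:choik {adverb,conjunction}; 2:choik {adverb,conjunction}; 3:vrunmaisk {conjunction,adverb}; 4:skailei {verb,adverb}; 5:sheent {adverb}; 6:zarn {verb}.
Position 4: the remaining choice is settled jointly with positions 1, 2, 3 — only verb at position 4 is part of a tagging that satisfies every rule.
So the tagging must be: conjunction adverb conjunction verb adverb verb.
Check: rule 1 ok; rule 2 ok; rule 3 ok.

verb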